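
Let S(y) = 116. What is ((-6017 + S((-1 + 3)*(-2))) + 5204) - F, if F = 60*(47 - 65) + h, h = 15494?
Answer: -15111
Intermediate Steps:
F = 14414 (F = 60*(47 - 65) + 15494 = 60*(-18) + 15494 = -1080 + 15494 = 14414)
((-6017 + S((-1 + 3)*(-2))) + 5204) - F = ((-6017 + 116) + 5204) - 1*14414 = (-5901 + 5204) - 14414 = -697 - 14414 = -15111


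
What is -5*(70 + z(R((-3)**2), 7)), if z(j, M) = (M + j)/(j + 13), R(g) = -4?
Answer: -1055/3 ≈ -351.67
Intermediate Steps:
z(j, M) = (M + j)/(13 + j)
-5*(70 + z(R((-3)**2), 7)) = -5*(70 + (7 - 4)/(13 - 4)) = -5*(70 + 3/9) = -5*(70 + (1/9)*3) = -5*(70 + 1/3) = -5*211/3 = -1055/3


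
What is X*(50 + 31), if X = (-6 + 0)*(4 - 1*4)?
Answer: 0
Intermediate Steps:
X = 0 (X = -6*(4 - 4) = -6*0 = 0)
X*(50 + 31) = 0*(50 + 31) = 0*81 = 0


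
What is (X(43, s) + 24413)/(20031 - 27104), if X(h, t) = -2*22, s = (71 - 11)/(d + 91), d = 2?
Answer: -24369/7073 ≈ -3.4454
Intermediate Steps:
s = 20/31 (s = (71 - 11)/(2 + 91) = 60/93 = 60*(1/93) = 20/31 ≈ 0.64516)
X(h, t) = -44
(X(43, s) + 24413)/(20031 - 27104) = (-44 + 24413)/(20031 - 27104) = 24369/(-7073) = 24369*(-1/7073) = -24369/7073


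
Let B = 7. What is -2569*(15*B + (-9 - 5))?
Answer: -233779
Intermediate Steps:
-2569*(15*B + (-9 - 5)) = -2569*(15*7 + (-9 - 5)) = -2569*(105 - 14) = -2569*91 = -233779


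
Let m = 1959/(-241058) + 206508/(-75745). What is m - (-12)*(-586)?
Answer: -128446782282639/18258938210 ≈ -7034.7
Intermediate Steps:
m = -49928789919/18258938210 (m = 1959*(-1/241058) + 206508*(-1/75745) = -1959/241058 - 206508/75745 = -49928789919/18258938210 ≈ -2.7345)
m - (-12)*(-586) = -49928789919/18258938210 - (-12)*(-586) = -49928789919/18258938210 - 1*7032 = -49928789919/18258938210 - 7032 = -128446782282639/18258938210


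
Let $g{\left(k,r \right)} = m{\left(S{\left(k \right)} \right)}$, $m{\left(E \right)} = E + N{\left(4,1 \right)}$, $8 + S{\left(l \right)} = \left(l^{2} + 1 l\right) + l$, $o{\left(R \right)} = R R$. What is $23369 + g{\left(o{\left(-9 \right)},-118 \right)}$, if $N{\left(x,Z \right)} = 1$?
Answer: $30085$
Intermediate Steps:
$o{\left(R \right)} = R^{2}$
$S{\left(l \right)} = -8 + l^{2} + 2 l$ ($S{\left(l \right)} = -8 + \left(\left(l^{2} + 1 l\right) + l\right) = -8 + \left(\left(l^{2} + l\right) + l\right) = -8 + \left(\left(l + l^{2}\right) + l\right) = -8 + \left(l^{2} + 2 l\right) = -8 + l^{2} + 2 l$)
$m{\left(E \right)} = 1 + E$ ($m{\left(E \right)} = E + 1 = 1 + E$)
$g{\left(k,r \right)} = -7 + k^{2} + 2 k$ ($g{\left(k,r \right)} = 1 + \left(-8 + k^{2} + 2 k\right) = -7 + k^{2} + 2 k$)
$23369 + g{\left(o{\left(-9 \right)},-118 \right)} = 23369 + \left(-7 + \left(\left(-9\right)^{2}\right)^{2} + 2 \left(-9\right)^{2}\right) = 23369 + \left(-7 + 81^{2} + 2 \cdot 81\right) = 23369 + \left(-7 + 6561 + 162\right) = 23369 + 6716 = 30085$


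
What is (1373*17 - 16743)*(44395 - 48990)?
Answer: -30317810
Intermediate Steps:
(1373*17 - 16743)*(44395 - 48990) = (23341 - 16743)*(-4595) = 6598*(-4595) = -30317810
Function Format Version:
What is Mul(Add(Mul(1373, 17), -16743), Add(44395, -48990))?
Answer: -30317810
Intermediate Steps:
Mul(Add(Mul(1373, 17), -16743), Add(44395, -48990)) = Mul(Add(23341, -16743), -4595) = Mul(6598, -4595) = -30317810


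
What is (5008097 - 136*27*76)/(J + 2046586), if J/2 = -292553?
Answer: 945805/292296 ≈ 3.2358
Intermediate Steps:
J = -585106 (J = 2*(-292553) = -585106)
(5008097 - 136*27*76)/(J + 2046586) = (5008097 - 136*27*76)/(-585106 + 2046586) = (5008097 - 3672*76)/1461480 = (5008097 - 279072)*(1/1461480) = 4729025*(1/1461480) = 945805/292296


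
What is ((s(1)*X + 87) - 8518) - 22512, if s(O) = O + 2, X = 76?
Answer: -30715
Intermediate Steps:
s(O) = 2 + O
((s(1)*X + 87) - 8518) - 22512 = (((2 + 1)*76 + 87) - 8518) - 22512 = ((3*76 + 87) - 8518) - 22512 = ((228 + 87) - 8518) - 22512 = (315 - 8518) - 22512 = -8203 - 22512 = -30715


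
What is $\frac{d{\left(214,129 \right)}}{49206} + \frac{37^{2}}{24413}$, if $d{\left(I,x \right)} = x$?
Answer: $\frac{23504097}{400422026} \approx 0.058698$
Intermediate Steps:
$\frac{d{\left(214,129 \right)}}{49206} + \frac{37^{2}}{24413} = \frac{129}{49206} + \frac{37^{2}}{24413} = 129 \cdot \frac{1}{49206} + 1369 \cdot \frac{1}{24413} = \frac{43}{16402} + \frac{1369}{24413} = \frac{23504097}{400422026}$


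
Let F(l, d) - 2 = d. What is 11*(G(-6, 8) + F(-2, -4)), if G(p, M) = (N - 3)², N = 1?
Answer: 22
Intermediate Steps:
F(l, d) = 2 + d
G(p, M) = 4 (G(p, M) = (1 - 3)² = (-2)² = 4)
11*(G(-6, 8) + F(-2, -4)) = 11*(4 + (2 - 4)) = 11*(4 - 2) = 11*2 = 22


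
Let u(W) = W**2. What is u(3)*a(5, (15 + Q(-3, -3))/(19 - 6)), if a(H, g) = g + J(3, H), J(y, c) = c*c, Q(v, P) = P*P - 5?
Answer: 3096/13 ≈ 238.15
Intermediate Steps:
Q(v, P) = -5 + P**2 (Q(v, P) = P**2 - 5 = -5 + P**2)
J(y, c) = c**2
a(H, g) = g + H**2
u(3)*a(5, (15 + Q(-3, -3))/(19 - 6)) = 3**2*((15 + (-5 + (-3)**2))/(19 - 6) + 5**2) = 9*((15 + (-5 + 9))/13 + 25) = 9*((15 + 4)*(1/13) + 25) = 9*(19*(1/13) + 25) = 9*(19/13 + 25) = 9*(344/13) = 3096/13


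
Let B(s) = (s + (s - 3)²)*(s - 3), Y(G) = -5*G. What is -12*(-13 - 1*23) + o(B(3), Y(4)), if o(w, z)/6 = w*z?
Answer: 432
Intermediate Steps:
B(s) = (-3 + s)*(s + (-3 + s)²) (B(s) = (s + (-3 + s)²)*(-3 + s) = (-3 + s)*(s + (-3 + s)²))
o(w, z) = 6*w*z (o(w, z) = 6*(w*z) = 6*w*z)
-12*(-13 - 1*23) + o(B(3), Y(4)) = -12*(-13 - 1*23) + 6*(-27 + 3³ - 8*3² + 24*3)*(-5*4) = -12*(-13 - 23) + 6*(-27 + 27 - 8*9 + 72)*(-20) = -12*(-36) + 6*(-27 + 27 - 72 + 72)*(-20) = 432 + 6*0*(-20) = 432 + 0 = 432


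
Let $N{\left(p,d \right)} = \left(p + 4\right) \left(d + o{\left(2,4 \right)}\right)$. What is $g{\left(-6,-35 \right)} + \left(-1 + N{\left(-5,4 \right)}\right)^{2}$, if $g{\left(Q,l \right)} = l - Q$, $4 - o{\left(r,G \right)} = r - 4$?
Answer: $92$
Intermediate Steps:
$o{\left(r,G \right)} = 8 - r$ ($o{\left(r,G \right)} = 4 - \left(r - 4\right) = 4 - \left(-4 + r\right) = 8 - r$)
$N{\left(p,d \right)} = \left(4 + p\right) \left(6 + d\right)$ ($N{\left(p,d \right)} = \left(p + 4\right) \left(d + \left(8 - 2\right)\right) = \left(4 + p\right) \left(d + \left(8 - 2\right)\right) = \left(4 + p\right) \left(d + 6\right) = \left(4 + p\right) \left(6 + d\right)$)
$g{\left(-6,-35 \right)} + \left(-1 + N{\left(-5,4 \right)}\right)^{2} = \left(-35 - -6\right) + \left(-1 + \left(24 + 4 \cdot 4 + 6 \left(-5\right) + 4 \left(-5\right)\right)\right)^{2} = \left(-35 + 6\right) + \left(-1 + \left(24 + 16 - 30 - 20\right)\right)^{2} = -29 + \left(-1 - 10\right)^{2} = -29 + \left(-11\right)^{2} = -29 + 121 = 92$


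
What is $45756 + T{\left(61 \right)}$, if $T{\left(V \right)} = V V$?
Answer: $49477$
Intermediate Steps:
$T{\left(V \right)} = V^{2}$
$45756 + T{\left(61 \right)} = 45756 + 61^{2} = 45756 + 3721 = 49477$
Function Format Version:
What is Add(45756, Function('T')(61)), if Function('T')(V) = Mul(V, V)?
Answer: 49477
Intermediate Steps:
Function('T')(V) = Pow(V, 2)
Add(45756, Function('T')(61)) = Add(45756, Pow(61, 2)) = Add(45756, 3721) = 49477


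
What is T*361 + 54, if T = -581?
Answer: -209687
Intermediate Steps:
T*361 + 54 = -581*361 + 54 = -209741 + 54 = -209687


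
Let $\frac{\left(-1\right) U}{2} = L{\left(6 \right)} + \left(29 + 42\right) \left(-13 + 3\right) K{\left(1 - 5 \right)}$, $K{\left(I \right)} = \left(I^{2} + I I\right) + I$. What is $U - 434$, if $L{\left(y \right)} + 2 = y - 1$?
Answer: $39320$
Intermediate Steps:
$L{\left(y \right)} = -3 + y$ ($L{\left(y \right)} = -2 + \left(y - 1\right) = -2 + \left(-1 + y\right) = -3 + y$)
$K{\left(I \right)} = I + 2 I^{2}$ ($K{\left(I \right)} = \left(I^{2} + I^{2}\right) + I = 2 I^{2} + I = I + 2 I^{2}$)
$U = 39754$ ($U = - 2 \left(\left(-3 + 6\right) + \left(29 + 42\right) \left(-13 + 3\right) \left(1 - 5\right) \left(1 + 2 \left(1 - 5\right)\right)\right) = - 2 \left(3 + 71 \left(-10\right) \left(1 - 5\right) \left(1 + 2 \left(1 - 5\right)\right)\right) = - 2 \left(3 - 710 \left(- 4 \left(1 + 2 \left(-4\right)\right)\right)\right) = - 2 \left(3 - 710 \left(- 4 \left(1 - 8\right)\right)\right) = - 2 \left(3 - 710 \left(\left(-4\right) \left(-7\right)\right)\right) = - 2 \left(3 - 19880\right) = \left(-2\right) \left(-19877\right) = 39754$)
$U - 434 = 39754 - 434 = 39320$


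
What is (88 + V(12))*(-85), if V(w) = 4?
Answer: -7820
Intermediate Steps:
(88 + V(12))*(-85) = (88 + 4)*(-85) = 92*(-85) = -7820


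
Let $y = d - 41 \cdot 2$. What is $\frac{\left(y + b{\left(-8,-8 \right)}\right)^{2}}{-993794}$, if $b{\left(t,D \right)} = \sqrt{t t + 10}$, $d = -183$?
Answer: $- \frac{70299}{993794} + \frac{265 \sqrt{74}}{496897} \approx -0.06615$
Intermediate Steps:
$y = -265$ ($y = -183 - 41 \cdot 2 = -183 - 82 = -265$)
$b{\left(t,D \right)} = \sqrt{10 + t^{2}}$ ($b{\left(t,D \right)} = \sqrt{t^{2} + 10} = \sqrt{10 + t^{2}}$)
$\frac{\left(y + b{\left(-8,-8 \right)}\right)^{2}}{-993794} = \frac{\left(-265 + \sqrt{10 + \left(-8\right)^{2}}\right)^{2}}{-993794} = \left(-265 + \sqrt{10 + 64}\right)^{2} \left(- \frac{1}{993794}\right) = \left(-265 + \sqrt{74}\right)^{2} \left(- \frac{1}{993794}\right) = - \frac{\left(-265 + \sqrt{74}\right)^{2}}{993794}$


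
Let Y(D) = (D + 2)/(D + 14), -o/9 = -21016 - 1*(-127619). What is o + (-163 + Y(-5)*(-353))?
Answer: -2878417/3 ≈ -9.5947e+5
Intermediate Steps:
o = -959427 (o = -9*(-21016 - 1*(-127619)) = -9*(-21016 + 127619) = -9*106603 = -959427)
Y(D) = (2 + D)/(14 + D)
o + (-163 + Y(-5)*(-353)) = -959427 + (-163 + ((2 - 5)/(14 - 5))*(-353)) = -959427 + (-163 + (-3/9)*(-353)) = -959427 + (-163 + ((⅑)*(-3))*(-353)) = -959427 + (-163 - ⅓*(-353)) = -959427 + (-163 + 353/3) = -959427 - 136/3 = -2878417/3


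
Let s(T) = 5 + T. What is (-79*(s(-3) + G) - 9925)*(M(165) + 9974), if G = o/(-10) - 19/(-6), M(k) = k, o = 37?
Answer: -1527065207/15 ≈ -1.0180e+8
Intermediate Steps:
G = -8/15 (G = 37/(-10) - 19/(-6) = 37*(-⅒) - 19*(-⅙) = -37/10 + 19/6 = -8/15 ≈ -0.53333)
(-79*(s(-3) + G) - 9925)*(M(165) + 9974) = (-79*((5 - 3) - 8/15) - 9925)*(165 + 9974) = (-79*(2 - 8/15) - 9925)*10139 = (-79*22/15 - 9925)*10139 = (-1738/15 - 9925)*10139 = -150613/15*10139 = -1527065207/15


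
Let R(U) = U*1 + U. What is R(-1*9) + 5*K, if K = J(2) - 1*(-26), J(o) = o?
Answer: 122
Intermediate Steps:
R(U) = 2*U (R(U) = U + U = 2*U)
K = 28 (K = 2 - 1*(-26) = 2 + 26 = 28)
R(-1*9) + 5*K = 2*(-1*9) + 5*28 = 2*(-9) + 140 = -18 + 140 = 122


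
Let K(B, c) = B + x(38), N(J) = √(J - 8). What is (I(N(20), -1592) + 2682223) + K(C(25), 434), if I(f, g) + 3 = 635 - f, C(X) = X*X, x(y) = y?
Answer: 2683518 - 2*√3 ≈ 2.6835e+6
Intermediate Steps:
N(J) = √(-8 + J)
C(X) = X²
I(f, g) = 632 - f (I(f, g) = -3 + (635 - f) = 632 - f)
K(B, c) = 38 + B (K(B, c) = B + 38 = 38 + B)
(I(N(20), -1592) + 2682223) + K(C(25), 434) = ((632 - √(-8 + 20)) + 2682223) + (38 + 25²) = ((632 - √12) + 2682223) + (38 + 625) = ((632 - 2*√3) + 2682223) + 663 = (2682855 - 2*√3) + 663 = 2683518 - 2*√3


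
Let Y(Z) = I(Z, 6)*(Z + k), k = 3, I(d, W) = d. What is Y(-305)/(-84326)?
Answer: -46055/42163 ≈ -1.0923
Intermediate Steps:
Y(Z) = Z*(3 + Z) (Y(Z) = Z*(Z + 3) = Z*(3 + Z))
Y(-305)/(-84326) = -305*(3 - 305)/(-84326) = -305*(-302)*(-1/84326) = 92110*(-1/84326) = -46055/42163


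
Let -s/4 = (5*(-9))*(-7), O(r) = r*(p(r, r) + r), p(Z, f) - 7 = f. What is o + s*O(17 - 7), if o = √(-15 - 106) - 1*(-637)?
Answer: -339563 + 11*I ≈ -3.3956e+5 + 11.0*I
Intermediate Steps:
p(Z, f) = 7 + f
O(r) = r*(7 + 2*r) (O(r) = r*((7 + r) + r) = r*(7 + 2*r))
s = -1260 (s = -4*5*(-9)*(-7) = -(-180)*(-7) = -4*315 = -1260)
o = 637 + 11*I (o = √(-121) + 637 = 11*I + 637 = 637 + 11*I ≈ 637.0 + 11.0*I)
o + s*O(17 - 7) = (637 + 11*I) - 1260*(17 - 7)*(7 + 2*(17 - 7)) = (637 + 11*I) - 12600*(7 + 2*10) = (637 + 11*I) - 12600*(7 + 20) = (637 + 11*I) - 12600*27 = (637 + 11*I) - 1260*270 = (637 + 11*I) - 340200 = -339563 + 11*I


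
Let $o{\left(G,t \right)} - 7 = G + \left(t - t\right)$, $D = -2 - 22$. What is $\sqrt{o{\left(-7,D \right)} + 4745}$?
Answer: $\sqrt{4745} \approx 68.884$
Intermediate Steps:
$D = -24$ ($D = -2 - 22 = -24$)
$o{\left(G,t \right)} = 7 + G$ ($o{\left(G,t \right)} = 7 + \left(G + \left(t - t\right)\right) = 7 + \left(G + 0\right) = 7 + G$)
$\sqrt{o{\left(-7,D \right)} + 4745} = \sqrt{\left(7 - 7\right) + 4745} = \sqrt{0 + 4745} = \sqrt{4745}$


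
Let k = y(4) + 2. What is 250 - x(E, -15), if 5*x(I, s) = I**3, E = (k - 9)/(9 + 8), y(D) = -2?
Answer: 6141979/24565 ≈ 250.03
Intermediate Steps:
k = 0 (k = -2 + 2 = 0)
E = -9/17 (E = (0 - 9)/(9 + 8) = -9/17 ≈ -0.52941)
x(I, s) = I**3/5
250 - x(E, -15) = 250 - (-9/17)**3/5 = 250 - (-729)/(5*4913) = 250 - 1*(-729/24565) = 250 + 729/24565 = 6141979/24565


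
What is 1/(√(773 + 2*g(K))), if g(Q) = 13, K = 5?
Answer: √799/799 ≈ 0.035377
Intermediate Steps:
1/(√(773 + 2*g(K))) = 1/(√(773 + 2*13)) = 1/(√(773 + 26)) = 1/(√799) = √799/799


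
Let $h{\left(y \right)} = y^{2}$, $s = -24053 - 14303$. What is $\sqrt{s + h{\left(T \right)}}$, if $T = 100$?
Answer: $2 i \sqrt{7089} \approx 168.39 i$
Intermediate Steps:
$s = -38356$
$\sqrt{s + h{\left(T \right)}} = \sqrt{-38356 + 100^{2}} = \sqrt{-38356 + 10000} = \sqrt{-28356} = 2 i \sqrt{7089}$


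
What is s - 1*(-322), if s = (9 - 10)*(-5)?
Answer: 327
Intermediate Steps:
s = 5 (s = -1*(-5) = 5)
s - 1*(-322) = 5 - 1*(-322) = 5 + 322 = 327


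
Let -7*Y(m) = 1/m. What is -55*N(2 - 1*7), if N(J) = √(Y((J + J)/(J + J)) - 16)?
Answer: -55*I*√791/7 ≈ -220.98*I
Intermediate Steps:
Y(m) = -1/(7*m)
N(J) = I*√791/7 (N(J) = √(-1/(7*((J + J)/(J + J))) - 16) = √(-1/(7*((2*J)/((2*J)))) - 16) = √(-1/(7*((2*J)*(1/(2*J)))) - 16) = √(-⅐/1 - 16) = √(-⅐*1 - 16) = √(-⅐ - 16) = √(-113/7) = I*√791/7)
-55*N(2 - 1*7) = -55*I*√791/7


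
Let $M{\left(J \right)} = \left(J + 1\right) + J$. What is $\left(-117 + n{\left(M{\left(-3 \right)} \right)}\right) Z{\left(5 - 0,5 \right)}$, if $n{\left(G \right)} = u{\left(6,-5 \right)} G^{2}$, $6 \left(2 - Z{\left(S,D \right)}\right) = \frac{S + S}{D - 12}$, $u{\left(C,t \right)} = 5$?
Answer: $\frac{376}{21} \approx 17.905$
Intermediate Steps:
$Z{\left(S,D \right)} = 2 - \frac{S}{3 \left(-12 + D\right)}$ ($Z{\left(S,D \right)} = 2 - \frac{\left(S + S\right) \frac{1}{D - 12}}{6} = 2 - \frac{2 S \frac{1}{-12 + D}}{6} = 2 - \frac{S}{3 \left(-12 + D\right)}$)
$M{\left(J \right)} = 1 + 2 J$ ($M{\left(J \right)} = \left(1 + J\right) + J = 1 + 2 J$)
$n{\left(G \right)} = 5 G^{2}$
$\left(-117 + n{\left(M{\left(-3 \right)} \right)}\right) Z{\left(5 - 0,5 \right)} = \left(-117 + 5 \left(1 + 2 \left(-3\right)\right)^{2}\right) \frac{-72 - \left(5 - 0\right) + 6 \cdot 5}{3 \left(-12 + 5\right)} = \left(-117 + 5 \left(1 - 6\right)^{2}\right) \frac{-72 - \left(5 + 0\right) + 30}{3 \left(-7\right)} = \left(-117 + 5 \left(-5\right)^{2}\right) \frac{1}{3} \left(- \frac{1}{7}\right) \left(-72 - 5 + 30\right) = \left(-117 + 5 \cdot 25\right) \frac{1}{3} \left(- \frac{1}{7}\right) \left(-72 - 5 + 30\right) = \left(-117 + 125\right) \frac{1}{3} \left(- \frac{1}{7}\right) \left(-47\right) = 8 \cdot \frac{47}{21} = \frac{376}{21}$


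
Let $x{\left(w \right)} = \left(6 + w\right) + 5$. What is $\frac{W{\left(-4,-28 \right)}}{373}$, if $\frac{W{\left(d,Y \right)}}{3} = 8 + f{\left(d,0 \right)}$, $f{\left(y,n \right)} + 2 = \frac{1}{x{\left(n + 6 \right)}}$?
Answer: $\frac{309}{6341} \approx 0.04873$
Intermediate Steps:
$x{\left(w \right)} = 11 + w$
$f{\left(y,n \right)} = -2 + \frac{1}{17 + n}$ ($f{\left(y,n \right)} = -2 + \frac{1}{11 + \left(n + 6\right)} = -2 + \frac{1}{11 + \left(6 + n\right)} = -2 + \frac{1}{17 + n}$)
$W{\left(d,Y \right)} = \frac{309}{17}$ ($W{\left(d,Y \right)} = 3 \left(8 + \frac{-33 - 0}{17 + 0}\right) = 3 \left(8 + \frac{-33 + 0}{17}\right) = 3 \left(8 + \frac{1}{17} \left(-33\right)\right) = 3 \left(8 - \frac{33}{17}\right) = 3 \cdot \frac{103}{17} = \frac{309}{17}$)
$\frac{W{\left(-4,-28 \right)}}{373} = \frac{309}{17 \cdot 373} = \frac{309}{17} \cdot \frac{1}{373} = \frac{309}{6341}$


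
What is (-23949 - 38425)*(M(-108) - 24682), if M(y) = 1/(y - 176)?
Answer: 218611170843/142 ≈ 1.5395e+9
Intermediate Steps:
M(y) = 1/(-176 + y)
(-23949 - 38425)*(M(-108) - 24682) = (-23949 - 38425)*(1/(-176 - 108) - 24682) = -62374*(1/(-284) - 24682) = -62374*(-1/284 - 24682) = -62374*(-7009689/284) = 218611170843/142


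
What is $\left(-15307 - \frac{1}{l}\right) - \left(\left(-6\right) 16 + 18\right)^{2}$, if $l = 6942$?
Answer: $- \frac{148496323}{6942} \approx -21391.0$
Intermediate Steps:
$\left(-15307 - \frac{1}{l}\right) - \left(\left(-6\right) 16 + 18\right)^{2} = \left(-15307 - \frac{1}{6942}\right) - \left(\left(-6\right) 16 + 18\right)^{2} = \left(-15307 - \frac{1}{6942}\right) - \left(-96 + 18\right)^{2} = \left(-15307 - \frac{1}{6942}\right) - \left(-78\right)^{2} = - \frac{106261195}{6942} - 6084 = - \frac{148496323}{6942}$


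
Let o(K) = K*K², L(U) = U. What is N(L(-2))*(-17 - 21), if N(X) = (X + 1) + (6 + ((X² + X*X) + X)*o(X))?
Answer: 1634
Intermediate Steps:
o(K) = K³
N(X) = 7 + X + X³*(X + 2*X²) (N(X) = (X + 1) + (6 + ((X² + X*X) + X)*X³) = (1 + X) + (6 + ((X² + X²) + X)*X³) = (1 + X) + (6 + (2*X² + X)*X³) = (1 + X) + (6 + (X + 2*X²)*X³) = (1 + X) + (6 + X³*(X + 2*X²)) = 7 + X + X³*(X + 2*X²))
N(L(-2))*(-17 - 21) = (7 - 2 + (-2)⁴ + 2*(-2)⁵)*(-17 - 21) = (7 - 2 + 16 + 2*(-32))*(-38) = (7 - 2 + 16 - 64)*(-38) = -43*(-38) = 1634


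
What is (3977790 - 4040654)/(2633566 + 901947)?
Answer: -62864/3535513 ≈ -0.017781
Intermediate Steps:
(3977790 - 4040654)/(2633566 + 901947) = -62864/3535513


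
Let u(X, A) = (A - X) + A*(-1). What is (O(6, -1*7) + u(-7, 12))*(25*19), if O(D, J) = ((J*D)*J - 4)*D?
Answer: 829825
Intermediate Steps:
u(X, A) = -X (u(X, A) = (A - X) - A = -X)
O(D, J) = D*(-4 + D*J²) (O(D, J) = ((D*J)*J - 4)*D = (D*J² - 4)*D = (-4 + D*J²)*D = D*(-4 + D*J²))
(O(6, -1*7) + u(-7, 12))*(25*19) = (6*(-4 + 6*(-1*7)²) - 1*(-7))*(25*19) = (6*(-4 + 6*(-7)²) + 7)*475 = (6*(-4 + 6*49) + 7)*475 = (6*(-4 + 294) + 7)*475 = (6*290 + 7)*475 = (1740 + 7)*475 = 1747*475 = 829825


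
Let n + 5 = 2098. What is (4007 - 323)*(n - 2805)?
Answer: -2623008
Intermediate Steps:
n = 2093 (n = -5 + 2098 = 2093)
(4007 - 323)*(n - 2805) = (4007 - 323)*(2093 - 2805) = 3684*(-712) = -2623008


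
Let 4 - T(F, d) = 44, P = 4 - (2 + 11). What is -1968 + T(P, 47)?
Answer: -2008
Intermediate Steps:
P = -9 (P = 4 - 1*13 = 4 - 13 = -9)
T(F, d) = -40 (T(F, d) = 4 - 1*44 = 4 - 44 = -40)
-1968 + T(P, 47) = -1968 - 40 = -2008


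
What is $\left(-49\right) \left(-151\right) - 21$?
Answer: $7378$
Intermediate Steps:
$\left(-49\right) \left(-151\right) - 21 = 7399 - 21 = 7378$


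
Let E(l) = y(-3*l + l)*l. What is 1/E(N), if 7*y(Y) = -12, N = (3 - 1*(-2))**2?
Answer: -7/300 ≈ -0.023333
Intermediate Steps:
N = 25 (N = (3 + 2)**2 = 5**2 = 25)
y(Y) = -12/7 (y(Y) = (1/7)*(-12) = -12/7)
E(l) = -12*l/7
1/E(N) = 1/(-12/7*25) = 1/(-300/7) = -7/300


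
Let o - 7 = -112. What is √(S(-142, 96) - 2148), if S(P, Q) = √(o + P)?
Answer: √(-2148 + I*√247) ≈ 0.1696 + 46.347*I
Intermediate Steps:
o = -105 (o = 7 - 112 = -105)
S(P, Q) = √(-105 + P)
√(S(-142, 96) - 2148) = √(√(-105 - 142) - 2148) = √(√(-247) - 2148) = √(I*√247 - 2148) = √(-2148 + I*√247)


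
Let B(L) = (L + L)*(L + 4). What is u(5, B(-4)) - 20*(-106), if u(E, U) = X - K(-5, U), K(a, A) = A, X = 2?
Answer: 2122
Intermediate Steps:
B(L) = 2*L*(4 + L) (B(L) = (2*L)*(4 + L) = 2*L*(4 + L))
u(E, U) = 2 - U
u(5, B(-4)) - 20*(-106) = (2 - 2*(-4)*(4 - 4)) - 20*(-106) = (2 - 2*(-4)*0) + 2120 = (2 - 1*0) + 2120 = (2 + 0) + 2120 = 2 + 2120 = 2122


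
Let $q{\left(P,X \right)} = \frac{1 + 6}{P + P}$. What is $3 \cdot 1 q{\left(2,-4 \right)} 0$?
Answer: $0$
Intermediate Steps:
$q{\left(P,X \right)} = \frac{7}{2 P}$
$3 \cdot 1 q{\left(2,-4 \right)} 0 = 3 \cdot 1 \frac{7}{2 \cdot 2} \cdot 0 = 3 \cdot \frac{7}{2} \cdot \frac{1}{2} \cdot 0 = 3 \cdot \frac{7}{4} \cdot 0 = \frac{21}{4} \cdot 0 = 0$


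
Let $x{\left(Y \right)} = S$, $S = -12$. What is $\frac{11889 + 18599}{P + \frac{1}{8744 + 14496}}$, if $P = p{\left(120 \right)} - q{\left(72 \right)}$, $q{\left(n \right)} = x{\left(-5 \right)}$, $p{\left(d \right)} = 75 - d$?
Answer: $- \frac{708541120}{766919} \approx -923.88$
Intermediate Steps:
$x{\left(Y \right)} = -12$
$q{\left(n \right)} = -12$
$P = -33$ ($P = \left(75 - 120\right) - -12 = \left(75 - 120\right) + 12 = -45 + 12 = -33$)
$\frac{11889 + 18599}{P + \frac{1}{8744 + 14496}} = \frac{11889 + 18599}{-33 + \frac{1}{8744 + 14496}} = \frac{30488}{-33 + \frac{1}{23240}} = \frac{30488}{- \frac{766919}{23240}} = 30488 \left(- \frac{23240}{766919}\right) = - \frac{708541120}{766919}$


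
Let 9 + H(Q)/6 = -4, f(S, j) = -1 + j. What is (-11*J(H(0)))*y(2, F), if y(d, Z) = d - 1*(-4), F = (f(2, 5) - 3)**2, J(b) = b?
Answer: 5148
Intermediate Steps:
H(Q) = -78 (H(Q) = -54 + 6*(-4) = -54 - 24 = -78)
F = 1 (F = ((-1 + 5) - 3)**2 = (4 - 3)**2 = 1**2 = 1)
y(d, Z) = 4 + d (y(d, Z) = d + 4 = 4 + d)
(-11*J(H(0)))*y(2, F) = (-11*(-78))*(4 + 2) = 858*6 = 5148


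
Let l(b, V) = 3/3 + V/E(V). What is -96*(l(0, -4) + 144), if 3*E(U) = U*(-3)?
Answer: -13824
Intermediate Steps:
E(U) = -U (E(U) = (U*(-3))/3 = (-3*U)/3 = -U)
l(b, V) = 0 (l(b, V) = 3/3 + V/((-V)) = 3*(⅓) + V*(-1/V) = 1 - 1 = 0)
-96*(l(0, -4) + 144) = -96*(0 + 144) = -96*144 = -13824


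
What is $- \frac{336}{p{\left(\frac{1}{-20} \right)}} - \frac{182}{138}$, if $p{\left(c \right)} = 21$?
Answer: $- \frac{1195}{69} \approx -17.319$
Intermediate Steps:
$- \frac{336}{p{\left(\frac{1}{-20} \right)}} - \frac{182}{138} = - \frac{336}{21} - \frac{182}{138} = \left(-336\right) \frac{1}{21} - \frac{91}{69} = -16 - \frac{91}{69} = - \frac{1195}{69}$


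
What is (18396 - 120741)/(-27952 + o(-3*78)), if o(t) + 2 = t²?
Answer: -34115/8934 ≈ -3.8186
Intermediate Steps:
o(t) = -2 + t²
(18396 - 120741)/(-27952 + o(-3*78)) = (18396 - 120741)/(-27952 + (-2 + (-3*78)²)) = -102345/(-27952 + (-2 + (-234)²)) = -102345/(-27952 + (-2 + 54756)) = -102345/(-27952 + 54754) = -102345/26802 = -102345*1/26802 = -34115/8934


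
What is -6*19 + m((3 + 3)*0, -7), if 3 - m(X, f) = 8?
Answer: -119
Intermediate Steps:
m(X, f) = -5 (m(X, f) = 3 - 1*8 = 3 - 8 = -5)
-6*19 + m((3 + 3)*0, -7) = -6*19 - 5 = -114 - 5 = -119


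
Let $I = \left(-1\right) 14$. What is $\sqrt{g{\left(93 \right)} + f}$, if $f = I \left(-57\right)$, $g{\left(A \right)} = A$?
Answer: $9 \sqrt{11} \approx 29.85$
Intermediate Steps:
$I = -14$
$f = 798$ ($f = \left(-14\right) \left(-57\right) = 798$)
$\sqrt{g{\left(93 \right)} + f} = \sqrt{93 + 798} = \sqrt{891} = 9 \sqrt{11}$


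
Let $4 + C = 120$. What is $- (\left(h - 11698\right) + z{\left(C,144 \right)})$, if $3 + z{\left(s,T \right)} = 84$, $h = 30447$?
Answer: $-18830$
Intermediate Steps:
$C = 116$ ($C = -4 + 120 = 116$)
$z{\left(s,T \right)} = 81$ ($z{\left(s,T \right)} = -3 + 84 = 81$)
$- (\left(h - 11698\right) + z{\left(C,144 \right)}) = - (\left(30447 - 11698\right) + 81) = - (18749 + 81) = \left(-1\right) 18830 = -18830$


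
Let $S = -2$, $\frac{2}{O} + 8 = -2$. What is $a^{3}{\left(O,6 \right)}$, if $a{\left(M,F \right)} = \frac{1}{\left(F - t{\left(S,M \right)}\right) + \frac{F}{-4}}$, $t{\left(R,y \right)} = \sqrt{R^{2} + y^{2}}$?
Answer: $\frac{1000}{\left(45 - 2 \sqrt{101}\right)^{3}} \approx 0.064772$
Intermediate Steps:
$O = - \frac{1}{5}$ ($O = \frac{2}{-8 - 2} = \frac{2}{-10} = 2 \left(- \frac{1}{10}\right) = - \frac{1}{5} \approx -0.2$)
$a{\left(M,F \right)} = \frac{1}{- \sqrt{4 + M^{2}} + \frac{3 F}{4}}$ ($a{\left(M,F \right)} = \frac{1}{\left(F - \sqrt{\left(-2\right)^{2} + M^{2}}\right) + \frac{F}{-4}} = \frac{1}{\left(F - \sqrt{4 + M^{2}}\right) + F \left(- \frac{1}{4}\right)} = \frac{1}{\left(F - \sqrt{4 + M^{2}}\right) - \frac{F}{4}} = \frac{1}{- \sqrt{4 + M^{2}} + \frac{3 F}{4}}$)
$a^{3}{\left(O,6 \right)} = \left(\frac{4}{- 4 \sqrt{4 + \left(- \frac{1}{5}\right)^{2}} + 3 \cdot 6}\right)^{3} = \left(\frac{4}{- 4 \sqrt{4 + \frac{1}{25}} + 18}\right)^{3} = \left(\frac{4}{- 4 \sqrt{\frac{101}{25}} + 18}\right)^{3} = \left(\frac{4}{- 4 \frac{\sqrt{101}}{5} + 18}\right)^{3} = \left(\frac{4}{- \frac{4 \sqrt{101}}{5} + 18}\right)^{3} = \left(\frac{4}{18 - \frac{4 \sqrt{101}}{5}}\right)^{3} = \frac{64}{\left(18 - \frac{4 \sqrt{101}}{5}\right)^{3}}$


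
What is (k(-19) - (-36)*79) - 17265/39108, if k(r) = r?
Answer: 36820945/13036 ≈ 2824.6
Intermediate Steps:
(k(-19) - (-36)*79) - 17265/39108 = (-19 - (-36)*79) - 17265/39108 = (-19 - 1*(-2844)) - 17265/39108 = (-19 + 2844) - 1*5755/13036 = 2825 - 5755/13036 = 36820945/13036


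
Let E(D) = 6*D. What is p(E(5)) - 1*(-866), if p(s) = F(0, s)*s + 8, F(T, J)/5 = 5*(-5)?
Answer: -2876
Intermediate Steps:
F(T, J) = -125 (F(T, J) = 5*(5*(-5)) = 5*(-25) = -125)
p(s) = 8 - 125*s (p(s) = -125*s + 8 = 8 - 125*s)
p(E(5)) - 1*(-866) = (8 - 750*5) - 1*(-866) = (8 - 125*30) + 866 = (8 - 3750) + 866 = -3742 + 866 = -2876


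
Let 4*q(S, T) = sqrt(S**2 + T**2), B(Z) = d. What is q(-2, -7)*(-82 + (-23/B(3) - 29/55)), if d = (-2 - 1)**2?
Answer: -10529*sqrt(53)/495 ≈ -154.85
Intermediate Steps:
d = 9 (d = (-3)**2 = 9)
B(Z) = 9
q(S, T) = sqrt(S**2 + T**2)/4
q(-2, -7)*(-82 + (-23/B(3) - 29/55)) = (sqrt((-2)**2 + (-7)**2)/4)*(-82 + (-23/9 - 29/55)) = (sqrt(4 + 49)/4)*(-82 + (-23*1/9 - 29*1/55)) = (sqrt(53)/4)*(-82 + (-23/9 - 29/55)) = (sqrt(53)/4)*(-82 - 1526/495) = (sqrt(53)/4)*(-42116/495) = -10529*sqrt(53)/495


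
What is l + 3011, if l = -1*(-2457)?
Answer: 5468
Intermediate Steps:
l = 2457
l + 3011 = 2457 + 3011 = 5468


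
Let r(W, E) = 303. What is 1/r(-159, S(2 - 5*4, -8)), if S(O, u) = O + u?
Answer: 1/303 ≈ 0.0033003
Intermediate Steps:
1/r(-159, S(2 - 5*4, -8)) = 1/303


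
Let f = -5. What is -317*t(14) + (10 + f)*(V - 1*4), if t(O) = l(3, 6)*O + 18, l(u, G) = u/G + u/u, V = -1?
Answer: -12388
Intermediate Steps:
l(u, G) = 1 + u/G (l(u, G) = u/G + 1 = 1 + u/G)
t(O) = 18 + 3*O/2 (t(O) = ((6 + 3)/6)*O + 18 = ((⅙)*9)*O + 18 = 3*O/2 + 18 = 18 + 3*O/2)
-317*t(14) + (10 + f)*(V - 1*4) = -317*(18 + (3/2)*14) + (10 - 5)*(-1 - 1*4) = -317*(18 + 21) + 5*(-1 - 4) = -317*39 + 5*(-5) = -12363 - 25 = -12388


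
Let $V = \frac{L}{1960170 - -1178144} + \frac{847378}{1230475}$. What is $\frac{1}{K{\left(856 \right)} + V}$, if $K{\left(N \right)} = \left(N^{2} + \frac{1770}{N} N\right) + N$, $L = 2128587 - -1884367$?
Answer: $\frac{1930808459575}{1419846969038898071} \approx 1.3599 \cdot 10^{-6}$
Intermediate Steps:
$L = 4012954$ ($L = 2128587 + 1884367 = 4012954$)
$K{\left(N \right)} = 1770 + N + N^{2}$ ($K{\left(N \right)} = \left(N^{2} + 1770\right) + N = \left(1770 + N^{2}\right) + N = 1770 + N + N^{2}$)
$V = \frac{3798588906921}{1930808459575}$ ($V = \frac{4012954}{1960170 - -1178144} + \frac{847378}{1230475} = \frac{4012954}{1960170 + 1178144} + 847378 \cdot \frac{1}{1230475} = \frac{4012954}{3138314} + \frac{847378}{1230475} = 4012954 \cdot \frac{1}{3138314} + \frac{847378}{1230475} = \frac{2006477}{1569157} + \frac{847378}{1230475} = \frac{3798588906921}{1930808459575} \approx 1.9674$)
$\frac{1}{K{\left(856 \right)} + V} = \frac{1}{\left(1770 + 856 + 856^{2}\right) + \frac{3798588906921}{1930808459575}} = \frac{1}{\left(1770 + 856 + 732736\right) + \frac{3798588906921}{1930808459575}} = \frac{1}{735362 + \frac{3798588906921}{1930808459575}} = \frac{1}{\frac{1419846969038898071}{1930808459575}} = \frac{1930808459575}{1419846969038898071}$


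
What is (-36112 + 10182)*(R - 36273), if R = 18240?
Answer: 467595690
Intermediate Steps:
(-36112 + 10182)*(R - 36273) = (-36112 + 10182)*(18240 - 36273) = -25930*(-18033) = 467595690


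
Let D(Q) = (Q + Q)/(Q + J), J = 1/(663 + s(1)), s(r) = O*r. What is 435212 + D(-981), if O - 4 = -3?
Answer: 283491000964/651383 ≈ 4.3521e+5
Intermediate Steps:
O = 1 (O = 4 - 3 = 1)
s(r) = r (s(r) = 1*r = r)
J = 1/664 (J = 1/(663 + 1) = 1/664 ≈ 0.0015060)
D(Q) = 2*Q/(1/664 + Q) (D(Q) = (Q + Q)/(Q + 1/664) = (2*Q)/(1/664 + Q) = 2*Q/(1/664 + Q))
435212 + D(-981) = 435212 + 1328*(-981)/(1 + 664*(-981)) = 435212 + 1328*(-981)/(1 - 651384) = 435212 + 1328*(-981)/(-651383) = 435212 + 1328*(-981)*(-1/651383) = 435212 + 1302768/651383 = 283491000964/651383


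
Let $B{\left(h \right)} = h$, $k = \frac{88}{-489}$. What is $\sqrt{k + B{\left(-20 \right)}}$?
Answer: $\frac{2 i \sqrt{1206363}}{489} \approx 4.4922 i$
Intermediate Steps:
$k = - \frac{88}{489}$ ($k = 88 \left(- \frac{1}{489}\right) = - \frac{88}{489} \approx -0.17996$)
$\sqrt{k + B{\left(-20 \right)}} = \sqrt{- \frac{88}{489} - 20} = \sqrt{- \frac{9868}{489}} = \frac{2 i \sqrt{1206363}}{489}$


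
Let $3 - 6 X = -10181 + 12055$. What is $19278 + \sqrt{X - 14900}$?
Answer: $19278 + \frac{i \sqrt{547626}}{6} \approx 19278.0 + 123.34 i$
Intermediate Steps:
$X = - \frac{1871}{6}$ ($X = \frac{1}{2} - \frac{-10181 + 12055}{6} = \frac{1}{2} - \frac{937}{3} = - \frac{1871}{6} \approx -311.83$)
$19278 + \sqrt{X - 14900} = 19278 + \sqrt{- \frac{1871}{6} - 14900} = 19278 + \sqrt{- \frac{91271}{6}} = 19278 + \frac{i \sqrt{547626}}{6}$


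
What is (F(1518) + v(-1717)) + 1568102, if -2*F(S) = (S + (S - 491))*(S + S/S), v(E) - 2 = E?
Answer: -733081/2 ≈ -3.6654e+5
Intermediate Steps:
v(E) = 2 + E
F(S) = -(1 + S)*(-491 + 2*S)/2 (F(S) = -(S + (S - 491))*(S + S/S)/2 = -(S + (-491 + S))*(S + 1)/2 = -(-491 + 2*S)*(1 + S)/2 = -(1 + S)*(-491 + 2*S)/2)
(F(1518) + v(-1717)) + 1568102 = ((491/2 - 1*1518² + (489/2)*1518) + (2 - 1717)) + 1568102 = ((491/2 - 1*2304324 + 371151) - 1715) + 1568102 = ((491/2 - 2304324 + 371151) - 1715) + 1568102 = (-3865855/2 - 1715) + 1568102 = -3869285/2 + 1568102 = -733081/2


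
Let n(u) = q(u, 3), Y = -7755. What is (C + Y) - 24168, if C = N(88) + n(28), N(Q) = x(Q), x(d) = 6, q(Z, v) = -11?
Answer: -31928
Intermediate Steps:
n(u) = -11
N(Q) = 6
C = -5 (C = 6 - 11 = -5)
(C + Y) - 24168 = (-5 - 7755) - 24168 = -7760 - 24168 = -31928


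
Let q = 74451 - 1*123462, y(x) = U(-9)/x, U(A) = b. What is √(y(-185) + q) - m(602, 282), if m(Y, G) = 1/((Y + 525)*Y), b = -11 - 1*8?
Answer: -1/678454 + 2*I*√419349490/185 ≈ -1.4739e-6 + 221.38*I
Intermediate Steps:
b = -19 (b = -11 - 8 = -19)
U(A) = -19
y(x) = -19/x
m(Y, G) = 1/(Y*(525 + Y)) (m(Y, G) = 1/((525 + Y)*Y) = 1/(Y*(525 + Y)))
q = -49011 (q = 74451 - 123462 = -49011)
√(y(-185) + q) - m(602, 282) = √(-19/(-185) - 49011) - 1/(602*(525 + 602)) = √(-19*(-1/185) - 49011) - 1/(602*1127) = √(19/185 - 49011) - 1/(602*1127) = √(-9067016/185) - 1*1/678454 = 2*I*√419349490/185 - 1/678454 = -1/678454 + 2*I*√419349490/185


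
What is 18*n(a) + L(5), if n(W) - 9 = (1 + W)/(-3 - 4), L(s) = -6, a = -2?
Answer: 1110/7 ≈ 158.57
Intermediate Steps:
n(W) = 62/7 - W/7 (n(W) = 9 + (1 + W)/(-3 - 4) = 9 + (1 + W)/(-7) = 9 + (1 + W)*(-⅐) = 9 + (-⅐ - W/7) = 62/7 - W/7)
18*n(a) + L(5) = 18*(62/7 - ⅐*(-2)) - 6 = 18*(62/7 + 2/7) - 6 = 18*(64/7) - 6 = 1152/7 - 6 = 1110/7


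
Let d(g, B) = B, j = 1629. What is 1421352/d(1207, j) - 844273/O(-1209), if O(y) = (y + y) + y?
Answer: 725618269/656487 ≈ 1105.3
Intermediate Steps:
O(y) = 3*y (O(y) = 2*y + y = 3*y)
1421352/d(1207, j) - 844273/O(-1209) = 1421352/1629 - 844273/(3*(-1209)) = 1421352*(1/1629) - 844273/(-3627) = 157928/181 - 844273*(-1/3627) = 157928/181 + 844273/3627 = 725618269/656487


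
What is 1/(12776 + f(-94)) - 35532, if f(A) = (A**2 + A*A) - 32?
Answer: -1080741311/30416 ≈ -35532.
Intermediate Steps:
f(A) = -32 + 2*A**2 (f(A) = (A**2 + A**2) - 32 = 2*A**2 - 32 = -32 + 2*A**2)
1/(12776 + f(-94)) - 35532 = 1/(12776 + (-32 + 2*(-94)**2)) - 35532 = 1/(12776 + (-32 + 2*8836)) - 35532 = 1/(12776 + (-32 + 17672)) - 35532 = 1/(12776 + 17640) - 35532 = 1/30416 - 35532 = -1080741311/30416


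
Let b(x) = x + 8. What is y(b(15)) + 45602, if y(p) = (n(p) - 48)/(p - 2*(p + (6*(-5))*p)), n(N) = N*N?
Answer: 61882395/1357 ≈ 45602.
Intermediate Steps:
n(N) = N²
b(x) = 8 + x
y(p) = (-48 + p²)/(59*p) (y(p) = (p² - 48)/(p - 2*(p + (6*(-5))*p)) = (-48 + p²)/(p - 2*(p - 30*p)) = (-48 + p²)/(p - (-58)*p) = (-48 + p²)/(p + 58*p) = (-48 + p²)/((59*p)) = (-48 + p²)*(1/(59*p)) = (-48 + p²)/(59*p))
y(b(15)) + 45602 = (-48 + (8 + 15)²)/(59*(8 + 15)) + 45602 = (1/59)*(-48 + 23²)/23 + 45602 = (1/59)*(1/23)*(-48 + 529) + 45602 = (1/59)*(1/23)*481 + 45602 = 481/1357 + 45602 = 61882395/1357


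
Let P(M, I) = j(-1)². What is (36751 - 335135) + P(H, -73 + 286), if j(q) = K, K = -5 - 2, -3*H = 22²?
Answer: -298335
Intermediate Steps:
H = -484/3 (H = -⅓*22² = -⅓*484 = -484/3 ≈ -161.33)
K = -7
j(q) = -7
P(M, I) = 49 (P(M, I) = (-7)² = 49)
(36751 - 335135) + P(H, -73 + 286) = (36751 - 335135) + 49 = -298384 + 49 = -298335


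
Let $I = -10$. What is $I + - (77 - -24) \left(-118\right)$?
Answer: $11908$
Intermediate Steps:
$I + - (77 - -24) \left(-118\right) = -10 + - (77 - -24) \left(-118\right) = -10 + - (77 + 24) \left(-118\right) = -10 + \left(-1\right) 101 \left(-118\right) = -10 - -11918 = -10 + 11918 = 11908$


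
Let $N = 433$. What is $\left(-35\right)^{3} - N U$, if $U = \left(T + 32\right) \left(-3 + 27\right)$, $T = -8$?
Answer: $-292283$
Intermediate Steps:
$U = 576$ ($U = \left(-8 + 32\right) \left(-3 + 27\right) = 24 \cdot 24 = 576$)
$\left(-35\right)^{3} - N U = \left(-35\right)^{3} - 433 \cdot 576 = -42875 - 249408 = -292283$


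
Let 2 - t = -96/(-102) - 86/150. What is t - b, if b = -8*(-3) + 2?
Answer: -31069/1275 ≈ -24.368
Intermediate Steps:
b = 26 (b = 24 + 2 = 26)
t = 2081/1275 (t = 2 - (-96/(-102) - 86/150) = 2 - (-96*(-1/102) - 86*1/150) = 2 - (16/17 - 43/75) = 2 - 1*469/1275 = 2 - 469/1275 = 2081/1275 ≈ 1.6322)
t - b = 2081/1275 - 1*26 = 2081/1275 - 26 = -31069/1275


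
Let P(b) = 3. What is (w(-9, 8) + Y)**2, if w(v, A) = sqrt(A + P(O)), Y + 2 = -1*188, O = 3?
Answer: (190 - sqrt(11))**2 ≈ 34851.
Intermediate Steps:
Y = -190 (Y = -2 - 1*188 = -2 - 188 = -190)
w(v, A) = sqrt(3 + A) (w(v, A) = sqrt(A + 3) = sqrt(3 + A))
(w(-9, 8) + Y)**2 = (sqrt(3 + 8) - 190)**2 = (sqrt(11) - 190)**2 = (-190 + sqrt(11))**2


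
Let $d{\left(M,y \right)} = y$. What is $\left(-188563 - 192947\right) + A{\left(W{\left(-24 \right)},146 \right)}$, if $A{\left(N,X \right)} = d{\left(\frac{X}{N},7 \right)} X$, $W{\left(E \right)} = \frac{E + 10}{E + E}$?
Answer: $-380488$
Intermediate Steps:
$W{\left(E \right)} = \frac{10 + E}{2 E}$
$A{\left(N,X \right)} = 7 X$
$\left(-188563 - 192947\right) + A{\left(W{\left(-24 \right)},146 \right)} = \left(-188563 - 192947\right) + 7 \cdot 146 = -381510 + 1022 = -380488$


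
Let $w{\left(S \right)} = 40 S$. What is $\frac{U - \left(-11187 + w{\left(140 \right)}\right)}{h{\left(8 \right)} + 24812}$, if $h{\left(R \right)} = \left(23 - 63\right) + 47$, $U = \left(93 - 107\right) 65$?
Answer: $\frac{1559}{8273} \approx 0.18844$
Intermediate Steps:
$U = -910$ ($U = \left(-14\right) 65 = -910$)
$h{\left(R \right)} = 7$ ($h{\left(R \right)} = -40 + 47 = 7$)
$\frac{U - \left(-11187 + w{\left(140 \right)}\right)}{h{\left(8 \right)} + 24812} = \frac{-910 + \left(11187 - 40 \cdot 140\right)}{7 + 24812} = \frac{-910 + \left(11187 - 5600\right)}{24819} = \left(-910 + \left(11187 - 5600\right)\right) \frac{1}{24819} = \left(-910 + 5587\right) \frac{1}{24819} = 4677 \cdot \frac{1}{24819} = \frac{1559}{8273}$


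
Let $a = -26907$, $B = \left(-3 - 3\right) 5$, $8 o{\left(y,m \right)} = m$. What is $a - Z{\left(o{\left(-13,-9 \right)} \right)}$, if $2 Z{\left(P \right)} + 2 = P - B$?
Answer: $- \frac{430727}{16} \approx -26920.0$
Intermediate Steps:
$o{\left(y,m \right)} = \frac{m}{8}$
$B = -30$ ($B = \left(-6\right) 5 = -30$)
$Z{\left(P \right)} = 14 + \frac{P}{2}$ ($Z{\left(P \right)} = -1 + \frac{P - -30}{2} = -1 + \frac{P + 30}{2} = -1 + \frac{30 + P}{2} = -1 + \left(15 + \frac{P}{2}\right) = 14 + \frac{P}{2}$)
$a - Z{\left(o{\left(-13,-9 \right)} \right)} = -26907 - \left(14 + \frac{\frac{1}{8} \left(-9\right)}{2}\right) = -26907 - \left(14 + \frac{1}{2} \left(- \frac{9}{8}\right)\right) = -26907 - \left(14 - \frac{9}{16}\right) = -26907 - \frac{215}{16} = - \frac{430727}{16}$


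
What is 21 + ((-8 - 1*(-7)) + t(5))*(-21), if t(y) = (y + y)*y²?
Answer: -5208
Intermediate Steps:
t(y) = 2*y³ (t(y) = (2*y)*y² = 2*y³)
21 + ((-8 - 1*(-7)) + t(5))*(-21) = 21 + ((-8 - 1*(-7)) + 2*5³)*(-21) = 21 + ((-8 + 7) + 2*125)*(-21) = 21 + (-1 + 250)*(-21) = 21 + 249*(-21) = 21 - 5229 = -5208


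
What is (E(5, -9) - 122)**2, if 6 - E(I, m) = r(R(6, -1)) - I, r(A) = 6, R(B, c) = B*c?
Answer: 13689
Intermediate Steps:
E(I, m) = I (E(I, m) = 6 - (6 - I) = 6 + (-6 + I) = I)
(E(5, -9) - 122)**2 = (5 - 122)**2 = (-117)**2 = 13689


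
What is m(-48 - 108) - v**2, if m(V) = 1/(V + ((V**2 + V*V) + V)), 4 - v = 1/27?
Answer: -184557637/11751480 ≈ -15.705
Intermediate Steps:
v = 107/27 (v = 4 - 1/27 = 107/27 ≈ 3.9630)
m(V) = 1/(2*V + 2*V**2) (m(V) = 1/(V + ((V**2 + V**2) + V)) = 1/(V + (2*V**2 + V)) = 1/(V + (V + 2*V**2)) = 1/(2*V + 2*V**2))
m(-48 - 108) - v**2 = 1/(2*(-48 - 108)*(1 + (-48 - 108))) - (107/27)**2 = (1/2)/(-156*(1 - 156)) - 1*11449/729 = (1/2)*(-1/156)/(-155) - 11449/729 = (1/2)*(-1/156)*(-1/155) - 11449/729 = 1/48360 - 11449/729 = -184557637/11751480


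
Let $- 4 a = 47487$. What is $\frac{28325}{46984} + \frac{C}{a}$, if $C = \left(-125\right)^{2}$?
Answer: $- \frac{1591430725}{2231129208} \approx -0.71328$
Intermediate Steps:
$a = - \frac{47487}{4}$ ($a = \left(- \frac{1}{4}\right) 47487 = - \frac{47487}{4} \approx -11872.0$)
$C = 15625$
$\frac{28325}{46984} + \frac{C}{a} = \frac{28325}{46984} + \frac{15625}{- \frac{47487}{4}} = 28325 \cdot \frac{1}{46984} + 15625 \left(- \frac{4}{47487}\right) = \frac{28325}{46984} - \frac{62500}{47487} = - \frac{1591430725}{2231129208}$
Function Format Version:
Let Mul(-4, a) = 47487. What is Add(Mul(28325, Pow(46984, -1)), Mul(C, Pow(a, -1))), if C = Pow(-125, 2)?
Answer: Rational(-1591430725, 2231129208) ≈ -0.71328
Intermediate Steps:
a = Rational(-47487, 4) (a = Mul(Rational(-1, 4), 47487) = Rational(-47487, 4) ≈ -11872.)
C = 15625
Add(Mul(28325, Pow(46984, -1)), Mul(C, Pow(a, -1))) = Add(Mul(28325, Pow(46984, -1)), Mul(15625, Pow(Rational(-47487, 4), -1))) = Add(Mul(28325, Rational(1, 46984)), Mul(15625, Rational(-4, 47487))) = Add(Rational(28325, 46984), Rational(-62500, 47487)) = Rational(-1591430725, 2231129208)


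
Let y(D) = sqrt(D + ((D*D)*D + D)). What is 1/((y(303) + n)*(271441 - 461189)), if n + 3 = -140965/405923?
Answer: -21213130057/33452482292360970180898 - 164773481929*sqrt(27818733)/869764539601385224703348 ≈ -9.9984e-10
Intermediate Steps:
n = -1358734/405923 (n = -3 - 140965/405923 = -1358734/405923 ≈ -3.3473)
y(D) = sqrt(D**3 + 2*D) (y(D) = sqrt(D + (D**2*D + D)) = sqrt(D + (D**3 + D)) = sqrt(D + (D + D**3)) = sqrt(D**3 + 2*D))
1/((y(303) + n)*(271441 - 461189)) = 1/((sqrt(303*(2 + 303**2)) - 1358734/405923)*(271441 - 461189)) = 1/((sqrt(303*(2 + 91809)) - 1358734/405923)*(-189748)) = 1/((sqrt(303*91811) - 1358734/405923)*(-189748)) = 1/((sqrt(27818733) - 1358734/405923)*(-189748)) = 1/((-1358734/405923 + sqrt(27818733))*(-189748)) = 1/(257817059032/405923 - 189748*sqrt(27818733))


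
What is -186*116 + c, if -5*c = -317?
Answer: -107563/5 ≈ -21513.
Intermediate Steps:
c = 317/5 (c = -⅕*(-317) = 317/5 ≈ 63.400)
-186*116 + c = -186*116 + 317/5 = -21576 + 317/5 = -107563/5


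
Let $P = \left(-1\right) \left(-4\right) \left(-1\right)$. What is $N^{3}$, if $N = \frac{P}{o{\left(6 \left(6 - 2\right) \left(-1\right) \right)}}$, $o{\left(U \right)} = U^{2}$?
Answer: $- \frac{1}{2985984} \approx -3.349 \cdot 10^{-7}$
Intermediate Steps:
$P = -4$ ($P = 4 \left(-1\right) = -4$)
$N = - \frac{1}{144}$ ($N = - \frac{4}{\left(6 \left(6 - 2\right) \left(-1\right)\right)^{2}} = - \frac{4}{\left(6 \cdot 4 \left(-1\right)\right)^{2}} = - \frac{4}{\left(24 \left(-1\right)\right)^{2}} = - \frac{4}{\left(-24\right)^{2}} = - \frac{4}{576} = \left(-4\right) \frac{1}{576} = - \frac{1}{144} \approx -0.0069444$)
$N^{3} = \left(- \frac{1}{144}\right)^{3} = - \frac{1}{2985984}$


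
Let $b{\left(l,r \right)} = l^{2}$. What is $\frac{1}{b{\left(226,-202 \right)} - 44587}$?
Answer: $\frac{1}{6489} \approx 0.00015411$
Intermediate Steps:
$\frac{1}{b{\left(226,-202 \right)} - 44587} = \frac{1}{226^{2} - 44587} = \frac{1}{51076 - 44587} = \frac{1}{6489}$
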